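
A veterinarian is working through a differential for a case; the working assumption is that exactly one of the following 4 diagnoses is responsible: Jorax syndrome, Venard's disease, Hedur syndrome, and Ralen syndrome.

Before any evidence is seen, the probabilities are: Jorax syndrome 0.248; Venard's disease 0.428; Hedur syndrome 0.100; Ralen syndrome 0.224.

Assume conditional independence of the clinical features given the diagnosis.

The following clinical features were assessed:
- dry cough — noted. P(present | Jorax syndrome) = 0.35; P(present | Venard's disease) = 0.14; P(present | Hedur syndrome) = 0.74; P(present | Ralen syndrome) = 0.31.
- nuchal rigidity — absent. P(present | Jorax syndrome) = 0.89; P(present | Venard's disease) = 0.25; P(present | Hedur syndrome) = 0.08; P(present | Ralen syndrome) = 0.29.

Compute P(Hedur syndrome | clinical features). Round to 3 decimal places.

0.396

For each hypothesis, the unnormalized posterior weight is prior × product of the clinical feature likelihoods (using 1 − P(present | H) for each absent clinical feature):
  Jorax syndrome: 0.248 × 0.35 × (1 − 0.89) = 0.009548
  Venard's disease: 0.428 × 0.14 × (1 − 0.25) = 0.04494
  Hedur syndrome: 0.100 × 0.74 × (1 − 0.08) = 0.06808
  Ralen syndrome: 0.224 × 0.31 × (1 − 0.29) = 0.049302
Marginal likelihood of the evidence = 0.17187.
P(Hedur syndrome | evidence) = 0.06808 / 0.17187 ≈ 0.396.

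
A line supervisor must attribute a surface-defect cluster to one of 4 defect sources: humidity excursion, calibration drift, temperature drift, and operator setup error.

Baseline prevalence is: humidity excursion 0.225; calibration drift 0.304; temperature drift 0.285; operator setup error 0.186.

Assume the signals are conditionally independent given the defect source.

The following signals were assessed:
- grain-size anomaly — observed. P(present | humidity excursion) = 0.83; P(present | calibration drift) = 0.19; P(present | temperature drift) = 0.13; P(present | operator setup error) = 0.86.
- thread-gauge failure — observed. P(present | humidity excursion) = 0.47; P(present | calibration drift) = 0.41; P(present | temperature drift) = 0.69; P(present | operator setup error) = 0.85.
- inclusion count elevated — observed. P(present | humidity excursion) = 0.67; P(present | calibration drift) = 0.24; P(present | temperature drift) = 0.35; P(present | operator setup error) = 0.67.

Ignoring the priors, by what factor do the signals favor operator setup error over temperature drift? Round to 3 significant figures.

The Bayes factor is the ratio of the joint likelihoods of the signal pattern under the two hypotheses.
  operator setup error: 0.86 × 0.85 × 0.67 = 0.48977
  temperature drift: 0.13 × 0.69 × 0.35 = 0.031395
Bayes factor = 0.48977 / 0.031395 ≈ 15.6

15.6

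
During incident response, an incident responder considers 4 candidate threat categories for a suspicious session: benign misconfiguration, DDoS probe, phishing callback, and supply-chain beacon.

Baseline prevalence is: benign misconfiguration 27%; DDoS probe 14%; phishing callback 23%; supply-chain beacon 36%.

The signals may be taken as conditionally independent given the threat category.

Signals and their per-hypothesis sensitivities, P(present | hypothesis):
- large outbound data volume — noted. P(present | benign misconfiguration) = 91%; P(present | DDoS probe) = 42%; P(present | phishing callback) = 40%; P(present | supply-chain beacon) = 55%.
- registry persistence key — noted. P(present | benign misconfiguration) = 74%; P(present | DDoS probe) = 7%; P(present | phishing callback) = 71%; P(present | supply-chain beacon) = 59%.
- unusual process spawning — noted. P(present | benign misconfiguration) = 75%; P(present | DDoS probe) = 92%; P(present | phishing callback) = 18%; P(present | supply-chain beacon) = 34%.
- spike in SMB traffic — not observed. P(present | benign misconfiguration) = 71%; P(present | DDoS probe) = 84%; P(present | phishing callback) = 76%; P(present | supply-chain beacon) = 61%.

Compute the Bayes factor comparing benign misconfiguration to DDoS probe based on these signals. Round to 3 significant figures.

Joint likelihood of the signal pattern under each hypothesis (using 1 − P(present | H) for each absent signal):
  benign misconfiguration: 0.91 × 0.74 × 0.75 × (1 − 0.71) = 0.14646
  DDoS probe: 0.42 × 0.07 × 0.92 × (1 − 0.84) = 0.0043277
Bayes factor = 0.14646 / 0.0043277 ≈ 33.8

33.8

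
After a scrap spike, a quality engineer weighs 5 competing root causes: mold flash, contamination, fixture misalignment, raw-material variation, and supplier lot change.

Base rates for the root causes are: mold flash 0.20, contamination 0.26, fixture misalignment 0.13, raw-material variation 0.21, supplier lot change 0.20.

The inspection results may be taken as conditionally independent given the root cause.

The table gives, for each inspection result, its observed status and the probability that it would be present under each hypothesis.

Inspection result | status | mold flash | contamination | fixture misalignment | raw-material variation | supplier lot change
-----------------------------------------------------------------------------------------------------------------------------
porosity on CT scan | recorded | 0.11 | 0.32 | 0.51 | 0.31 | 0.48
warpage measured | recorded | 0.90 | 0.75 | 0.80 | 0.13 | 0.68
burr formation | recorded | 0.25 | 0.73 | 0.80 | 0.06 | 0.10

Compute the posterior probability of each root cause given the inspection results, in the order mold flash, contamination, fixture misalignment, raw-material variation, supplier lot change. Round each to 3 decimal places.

0.050, 0.456, 0.424, 0.005, 0.065

For each hypothesis, the unnormalized posterior weight is prior × product of the inspection result likelihoods:
  mold flash: 0.20 × 0.11 × 0.90 × 0.25 = 0.00495
  contamination: 0.26 × 0.32 × 0.75 × 0.73 = 0.045552
  fixture misalignment: 0.13 × 0.51 × 0.80 × 0.80 = 0.042432
  raw-material variation: 0.21 × 0.31 × 0.13 × 0.06 = 0.00050778
  supplier lot change: 0.20 × 0.48 × 0.68 × 0.10 = 0.006528
Marginal likelihood of the evidence = 0.09997.
P(mold flash | evidence) = 0.00495 / 0.09997 ≈ 0.050
P(contamination | evidence) = 0.045552 / 0.09997 ≈ 0.456
P(fixture misalignment | evidence) = 0.042432 / 0.09997 ≈ 0.424
P(raw-material variation | evidence) = 0.00050778 / 0.09997 ≈ 0.005
P(supplier lot change | evidence) = 0.006528 / 0.09997 ≈ 0.065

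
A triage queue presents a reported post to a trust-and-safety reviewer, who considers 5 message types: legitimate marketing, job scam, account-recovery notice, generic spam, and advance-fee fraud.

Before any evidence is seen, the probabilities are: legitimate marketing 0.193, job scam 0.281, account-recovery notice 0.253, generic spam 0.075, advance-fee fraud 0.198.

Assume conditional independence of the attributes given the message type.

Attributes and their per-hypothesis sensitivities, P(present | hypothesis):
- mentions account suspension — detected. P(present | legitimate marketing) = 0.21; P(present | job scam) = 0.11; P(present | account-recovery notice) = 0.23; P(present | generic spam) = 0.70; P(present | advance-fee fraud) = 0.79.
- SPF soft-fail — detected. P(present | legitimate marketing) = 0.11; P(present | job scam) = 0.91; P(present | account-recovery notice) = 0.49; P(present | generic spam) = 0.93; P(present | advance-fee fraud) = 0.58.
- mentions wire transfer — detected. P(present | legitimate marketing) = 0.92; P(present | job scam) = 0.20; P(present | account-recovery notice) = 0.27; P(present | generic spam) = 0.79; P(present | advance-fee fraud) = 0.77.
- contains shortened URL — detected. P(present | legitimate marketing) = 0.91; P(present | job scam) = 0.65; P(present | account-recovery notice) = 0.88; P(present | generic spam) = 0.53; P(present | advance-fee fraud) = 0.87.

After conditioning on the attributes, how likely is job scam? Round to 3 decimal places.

For each hypothesis, the unnormalized posterior weight is prior × product of the attribute likelihoods:
  legitimate marketing: 0.193 × 0.21 × 0.11 × 0.92 × 0.91 = 0.0037325
  job scam: 0.281 × 0.11 × 0.91 × 0.20 × 0.65 = 0.0036567
  account-recovery notice: 0.253 × 0.23 × 0.49 × 0.27 × 0.88 = 0.0067747
  generic spam: 0.075 × 0.70 × 0.93 × 0.79 × 0.53 = 0.020443
  advance-fee fraud: 0.198 × 0.79 × 0.58 × 0.77 × 0.87 = 0.060776
Normalizing constant Z = 0.0037325 + 0.0036567 + 0.0067747 + 0.020443 + 0.060776 = 0.095383.
P(job scam | evidence) = 0.0036567 / 0.095383 ≈ 0.038.

0.038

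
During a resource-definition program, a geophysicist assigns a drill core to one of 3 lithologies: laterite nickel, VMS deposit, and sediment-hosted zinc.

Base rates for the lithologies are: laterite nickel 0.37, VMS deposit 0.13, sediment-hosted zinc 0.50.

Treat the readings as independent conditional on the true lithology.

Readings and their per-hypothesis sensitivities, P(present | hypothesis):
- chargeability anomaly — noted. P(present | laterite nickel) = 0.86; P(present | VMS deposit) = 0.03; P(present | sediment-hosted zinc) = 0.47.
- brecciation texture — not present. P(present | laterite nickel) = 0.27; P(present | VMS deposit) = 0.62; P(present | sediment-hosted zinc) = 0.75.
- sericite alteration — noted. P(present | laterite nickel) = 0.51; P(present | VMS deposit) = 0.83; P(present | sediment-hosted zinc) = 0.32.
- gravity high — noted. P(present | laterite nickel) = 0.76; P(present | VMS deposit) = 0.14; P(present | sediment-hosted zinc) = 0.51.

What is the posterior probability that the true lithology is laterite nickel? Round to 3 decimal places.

0.902

By Bayes' rule with conditional independence, the unnormalized weight for each hypothesis is prior × ∏ likelihoods (using 1 − P(present | H) for each absent reading):
  laterite nickel: 0.37 × 0.86 × (1 − 0.27) × 0.51 × 0.76 = 0.090034
  VMS deposit: 0.13 × 0.03 × (1 − 0.62) × 0.83 × 0.14 = 0.00017221
  sediment-hosted zinc: 0.50 × 0.47 × (1 − 0.75) × 0.32 × 0.51 = 0.009588
Normalizing constant Z = 0.090034 + 0.00017221 + 0.009588 = 0.099794.
P(laterite nickel | evidence) = 0.090034 / 0.099794 ≈ 0.902.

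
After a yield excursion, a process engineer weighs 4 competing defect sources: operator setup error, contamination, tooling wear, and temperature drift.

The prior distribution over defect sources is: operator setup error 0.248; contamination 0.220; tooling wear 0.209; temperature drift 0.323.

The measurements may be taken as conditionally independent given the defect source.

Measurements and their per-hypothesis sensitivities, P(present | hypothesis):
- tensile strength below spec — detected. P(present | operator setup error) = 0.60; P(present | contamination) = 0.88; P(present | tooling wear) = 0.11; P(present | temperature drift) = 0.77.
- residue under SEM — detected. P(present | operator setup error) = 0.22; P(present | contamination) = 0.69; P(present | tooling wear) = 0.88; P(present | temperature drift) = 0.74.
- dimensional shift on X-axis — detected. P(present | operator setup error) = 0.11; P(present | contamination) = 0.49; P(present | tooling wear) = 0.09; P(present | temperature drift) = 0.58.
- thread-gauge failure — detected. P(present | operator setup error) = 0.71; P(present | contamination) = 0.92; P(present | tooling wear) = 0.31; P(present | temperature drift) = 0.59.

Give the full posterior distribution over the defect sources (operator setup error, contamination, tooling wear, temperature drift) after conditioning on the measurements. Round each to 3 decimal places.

By Bayes' rule with conditional independence, the unnormalized weight for each hypothesis is prior × ∏ likelihoods:
  operator setup error: 0.248 × 0.60 × 0.22 × 0.11 × 0.71 = 0.0025567
  contamination: 0.220 × 0.88 × 0.69 × 0.49 × 0.92 = 0.06022
  tooling wear: 0.209 × 0.11 × 0.88 × 0.09 × 0.31 = 0.00056445
  temperature drift: 0.323 × 0.77 × 0.74 × 0.58 × 0.59 = 0.06298
Marginal likelihood of the evidence = 0.12632.
P(operator setup error | evidence) = 0.0025567 / 0.12632 ≈ 0.020
P(contamination | evidence) = 0.06022 / 0.12632 ≈ 0.477
P(tooling wear | evidence) = 0.00056445 / 0.12632 ≈ 0.004
P(temperature drift | evidence) = 0.06298 / 0.12632 ≈ 0.499

0.020, 0.477, 0.004, 0.499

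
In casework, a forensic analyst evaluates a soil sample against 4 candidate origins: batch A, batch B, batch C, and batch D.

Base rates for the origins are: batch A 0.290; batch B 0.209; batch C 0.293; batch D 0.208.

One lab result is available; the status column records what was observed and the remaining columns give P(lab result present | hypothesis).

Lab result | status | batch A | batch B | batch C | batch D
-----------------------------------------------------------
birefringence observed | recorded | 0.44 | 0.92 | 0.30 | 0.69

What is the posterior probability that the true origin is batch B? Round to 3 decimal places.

0.349

By Bayes' rule, the unnormalized weight for each hypothesis is prior × likelihood:
  batch A: 0.290 × 0.44 = 0.1276
  batch B: 0.209 × 0.92 = 0.19228
  batch C: 0.293 × 0.30 = 0.0879
  batch D: 0.208 × 0.69 = 0.14352
Normalizing constant Z = 0.1276 + 0.19228 + 0.0879 + 0.14352 = 0.5513.
P(batch B | evidence) = 0.19228 / 0.5513 ≈ 0.349.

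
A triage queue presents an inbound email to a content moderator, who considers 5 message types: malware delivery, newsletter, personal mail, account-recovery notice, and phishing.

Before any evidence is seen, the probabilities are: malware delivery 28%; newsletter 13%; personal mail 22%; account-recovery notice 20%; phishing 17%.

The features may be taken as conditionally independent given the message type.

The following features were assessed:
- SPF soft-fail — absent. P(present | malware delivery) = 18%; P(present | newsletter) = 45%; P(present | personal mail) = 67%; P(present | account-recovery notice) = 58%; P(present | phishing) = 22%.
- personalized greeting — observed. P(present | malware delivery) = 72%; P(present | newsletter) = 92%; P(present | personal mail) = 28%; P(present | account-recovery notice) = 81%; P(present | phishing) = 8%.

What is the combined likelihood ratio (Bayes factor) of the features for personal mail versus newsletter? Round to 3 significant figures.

0.183

Take the product of per-feature likelihoods under each hypothesis (using 1 − P(present | H) for each absent feature), then divide.
  personal mail: (1 − 0.67) × 0.28 = 0.0924
  newsletter: (1 − 0.45) × 0.92 = 0.506
Bayes factor = 0.0924 / 0.506 ≈ 0.183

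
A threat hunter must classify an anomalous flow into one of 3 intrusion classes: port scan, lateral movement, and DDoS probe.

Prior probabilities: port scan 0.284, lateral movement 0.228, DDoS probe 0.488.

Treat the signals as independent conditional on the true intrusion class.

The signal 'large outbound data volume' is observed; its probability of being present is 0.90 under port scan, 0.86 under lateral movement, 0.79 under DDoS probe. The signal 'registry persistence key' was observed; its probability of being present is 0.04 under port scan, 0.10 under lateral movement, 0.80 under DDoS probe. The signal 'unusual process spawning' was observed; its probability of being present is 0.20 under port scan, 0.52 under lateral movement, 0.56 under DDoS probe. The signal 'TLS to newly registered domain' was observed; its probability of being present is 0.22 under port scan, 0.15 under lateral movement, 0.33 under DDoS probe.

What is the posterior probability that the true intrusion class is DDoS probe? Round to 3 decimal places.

0.966

By Bayes' rule with conditional independence, the unnormalized weight for each hypothesis is prior × ∏ likelihoods:
  port scan: 0.284 × 0.90 × 0.04 × 0.20 × 0.22 = 0.00044986
  lateral movement: 0.228 × 0.86 × 0.10 × 0.52 × 0.15 = 0.0015294
  DDoS probe: 0.488 × 0.79 × 0.80 × 0.56 × 0.33 = 0.056995
The unnormalized weights sum to 0.058975.
P(DDoS probe | evidence) = 0.056995 / 0.058975 ≈ 0.966.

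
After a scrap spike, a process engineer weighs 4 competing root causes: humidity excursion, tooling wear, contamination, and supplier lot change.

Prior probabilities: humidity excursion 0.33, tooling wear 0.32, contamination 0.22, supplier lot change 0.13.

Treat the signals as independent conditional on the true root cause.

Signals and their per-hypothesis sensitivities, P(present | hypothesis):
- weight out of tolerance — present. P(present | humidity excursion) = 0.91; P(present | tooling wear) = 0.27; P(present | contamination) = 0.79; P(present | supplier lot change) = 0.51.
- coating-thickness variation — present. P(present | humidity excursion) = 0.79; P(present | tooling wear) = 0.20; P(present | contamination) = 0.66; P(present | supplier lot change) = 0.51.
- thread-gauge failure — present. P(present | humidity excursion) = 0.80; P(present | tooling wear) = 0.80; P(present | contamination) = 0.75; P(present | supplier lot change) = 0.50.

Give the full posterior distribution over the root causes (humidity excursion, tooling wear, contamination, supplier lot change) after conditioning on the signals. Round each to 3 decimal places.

For each hypothesis, the unnormalized posterior weight is prior × product of the signal likelihoods:
  humidity excursion: 0.33 × 0.91 × 0.79 × 0.80 = 0.18979
  tooling wear: 0.32 × 0.27 × 0.20 × 0.80 = 0.013824
  contamination: 0.22 × 0.79 × 0.66 × 0.75 = 0.086031
  supplier lot change: 0.13 × 0.51 × 0.51 × 0.50 = 0.016907
The unnormalized weights sum to 0.30655.
P(humidity excursion | evidence) = 0.18979 / 0.30655 ≈ 0.619
P(tooling wear | evidence) = 0.013824 / 0.30655 ≈ 0.045
P(contamination | evidence) = 0.086031 / 0.30655 ≈ 0.281
P(supplier lot change | evidence) = 0.016907 / 0.30655 ≈ 0.055

0.619, 0.045, 0.281, 0.055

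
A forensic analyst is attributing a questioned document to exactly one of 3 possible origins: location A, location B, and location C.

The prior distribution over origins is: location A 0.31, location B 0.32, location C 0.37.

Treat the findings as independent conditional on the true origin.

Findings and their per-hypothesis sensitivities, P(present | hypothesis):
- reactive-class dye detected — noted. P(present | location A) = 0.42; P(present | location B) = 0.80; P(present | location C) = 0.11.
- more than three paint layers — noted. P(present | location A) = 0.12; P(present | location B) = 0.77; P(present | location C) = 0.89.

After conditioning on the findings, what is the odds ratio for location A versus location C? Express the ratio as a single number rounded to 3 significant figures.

0.431

Unnormalized posterior weight (prior times the finding likelihoods) for each of the two hypotheses:
  location A: 0.31 × 0.42 × 0.12 = 0.015624
  location C: 0.37 × 0.11 × 0.89 = 0.036223
Odds(location A : location C) = 0.015624 / 0.036223 ≈ 0.431.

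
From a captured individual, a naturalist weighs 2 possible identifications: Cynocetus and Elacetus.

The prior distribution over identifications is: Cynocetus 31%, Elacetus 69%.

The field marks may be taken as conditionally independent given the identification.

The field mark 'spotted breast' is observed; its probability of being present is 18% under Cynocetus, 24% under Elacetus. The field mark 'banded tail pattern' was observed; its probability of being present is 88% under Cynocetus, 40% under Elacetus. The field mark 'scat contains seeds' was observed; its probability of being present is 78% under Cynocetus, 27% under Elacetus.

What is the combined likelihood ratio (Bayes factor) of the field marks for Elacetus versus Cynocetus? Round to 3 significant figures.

Joint likelihood of the field mark pattern under each hypothesis:
  Elacetus: 0.24 × 0.40 × 0.27 = 0.02592
  Cynocetus: 0.18 × 0.88 × 0.78 = 0.12355
Bayes factor = 0.02592 / 0.12355 ≈ 0.210

0.210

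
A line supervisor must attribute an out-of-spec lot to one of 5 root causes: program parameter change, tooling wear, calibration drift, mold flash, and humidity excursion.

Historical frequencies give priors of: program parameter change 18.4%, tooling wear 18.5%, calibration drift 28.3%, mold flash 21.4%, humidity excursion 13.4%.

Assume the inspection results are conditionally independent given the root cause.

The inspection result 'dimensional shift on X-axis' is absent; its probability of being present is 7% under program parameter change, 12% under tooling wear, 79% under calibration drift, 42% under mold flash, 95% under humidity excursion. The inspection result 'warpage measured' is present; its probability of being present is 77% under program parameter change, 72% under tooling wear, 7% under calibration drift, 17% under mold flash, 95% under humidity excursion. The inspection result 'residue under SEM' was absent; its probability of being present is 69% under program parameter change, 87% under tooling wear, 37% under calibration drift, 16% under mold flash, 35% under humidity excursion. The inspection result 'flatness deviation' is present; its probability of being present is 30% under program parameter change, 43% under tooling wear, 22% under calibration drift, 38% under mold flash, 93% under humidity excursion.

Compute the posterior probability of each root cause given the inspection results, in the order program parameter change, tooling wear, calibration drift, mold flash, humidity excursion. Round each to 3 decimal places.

0.409, 0.219, 0.019, 0.225, 0.128

For each hypothesis, the unnormalized posterior weight is prior × product of the inspection result likelihoods (using 1 − P(present | H) for each absent inspection result):
  program parameter change: 0.184 × (1 − 0.07) × 0.77 × (1 − 0.69) × 0.30 = 0.012254
  tooling wear: 0.185 × (1 − 0.12) × 0.72 × (1 − 0.87) × 0.43 = 0.0065524
  calibration drift: 0.283 × (1 − 0.79) × 0.07 × (1 − 0.37) × 0.22 = 0.00057659
  mold flash: 0.214 × (1 − 0.42) × 0.17 × (1 − 0.16) × 0.38 = 0.0067352
  humidity excursion: 0.134 × (1 − 0.95) × 0.95 × (1 − 0.35) × 0.93 = 0.0038476
The unnormalized weights sum to 0.029966.
P(program parameter change | evidence) = 0.012254 / 0.029966 ≈ 0.409
P(tooling wear | evidence) = 0.0065524 / 0.029966 ≈ 0.219
P(calibration drift | evidence) = 0.00057659 / 0.029966 ≈ 0.019
P(mold flash | evidence) = 0.0067352 / 0.029966 ≈ 0.225
P(humidity excursion | evidence) = 0.0038476 / 0.029966 ≈ 0.128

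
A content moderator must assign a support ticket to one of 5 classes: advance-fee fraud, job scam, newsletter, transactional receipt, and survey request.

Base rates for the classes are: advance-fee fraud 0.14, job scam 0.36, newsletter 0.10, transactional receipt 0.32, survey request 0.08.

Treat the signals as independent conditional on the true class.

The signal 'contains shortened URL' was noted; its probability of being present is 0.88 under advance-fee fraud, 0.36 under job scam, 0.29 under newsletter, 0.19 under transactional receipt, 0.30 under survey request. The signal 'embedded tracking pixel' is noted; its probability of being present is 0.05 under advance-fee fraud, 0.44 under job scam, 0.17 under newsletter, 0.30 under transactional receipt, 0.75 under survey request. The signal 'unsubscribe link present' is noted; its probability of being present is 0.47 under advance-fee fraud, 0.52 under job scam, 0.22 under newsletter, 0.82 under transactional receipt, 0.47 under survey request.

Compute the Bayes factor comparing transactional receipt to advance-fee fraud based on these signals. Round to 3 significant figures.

2.26

Joint likelihood of the signal pattern under each hypothesis:
  transactional receipt: 0.19 × 0.30 × 0.82 = 0.04674
  advance-fee fraud: 0.88 × 0.05 × 0.47 = 0.02068
Bayes factor = 0.04674 / 0.02068 ≈ 2.26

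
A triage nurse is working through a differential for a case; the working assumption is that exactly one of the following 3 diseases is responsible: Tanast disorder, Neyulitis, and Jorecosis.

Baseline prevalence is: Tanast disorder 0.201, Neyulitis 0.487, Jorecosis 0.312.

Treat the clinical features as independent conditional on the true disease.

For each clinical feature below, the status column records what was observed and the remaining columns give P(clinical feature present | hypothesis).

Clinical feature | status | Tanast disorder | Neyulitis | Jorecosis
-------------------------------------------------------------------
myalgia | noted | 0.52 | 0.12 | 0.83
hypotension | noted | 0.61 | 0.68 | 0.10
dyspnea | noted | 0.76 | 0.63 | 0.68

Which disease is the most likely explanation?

For each hypothesis, the unnormalized posterior weight is prior × product of the clinical feature likelihoods:
  Tanast disorder: 0.201 × 0.52 × 0.61 × 0.76 = 0.048455
  Neyulitis: 0.487 × 0.12 × 0.68 × 0.63 = 0.025036
  Jorecosis: 0.312 × 0.83 × 0.10 × 0.68 = 0.017609
Marginal likelihood of the evidence = 0.0911.
P(Tanast disorder | evidence) ≈ 0.048455 / 0.0911 ≈ 0.532
P(Neyulitis | evidence) ≈ 0.025036 / 0.0911 ≈ 0.275
P(Jorecosis | evidence) ≈ 0.017609 / 0.0911 ≈ 0.193
The largest is 0.532, so Tanast disorder is most probable.

Tanast disorder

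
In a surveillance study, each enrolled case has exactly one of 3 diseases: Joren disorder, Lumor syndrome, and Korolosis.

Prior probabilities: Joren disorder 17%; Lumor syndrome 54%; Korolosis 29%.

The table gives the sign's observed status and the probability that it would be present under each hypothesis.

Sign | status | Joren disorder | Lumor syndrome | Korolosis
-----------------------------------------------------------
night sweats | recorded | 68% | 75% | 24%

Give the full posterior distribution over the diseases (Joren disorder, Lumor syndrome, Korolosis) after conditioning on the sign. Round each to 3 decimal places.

By Bayes' rule, the unnormalized weight for each hypothesis is prior × likelihood:
  Joren disorder: 0.17 × 0.68 = 0.1156
  Lumor syndrome: 0.54 × 0.75 = 0.405
  Korolosis: 0.29 × 0.24 = 0.0696
Normalizing constant Z = 0.1156 + 0.405 + 0.0696 = 0.5902.
P(Joren disorder | evidence) = 0.1156 / 0.5902 ≈ 0.196
P(Lumor syndrome | evidence) = 0.405 / 0.5902 ≈ 0.686
P(Korolosis | evidence) = 0.0696 / 0.5902 ≈ 0.118

0.196, 0.686, 0.118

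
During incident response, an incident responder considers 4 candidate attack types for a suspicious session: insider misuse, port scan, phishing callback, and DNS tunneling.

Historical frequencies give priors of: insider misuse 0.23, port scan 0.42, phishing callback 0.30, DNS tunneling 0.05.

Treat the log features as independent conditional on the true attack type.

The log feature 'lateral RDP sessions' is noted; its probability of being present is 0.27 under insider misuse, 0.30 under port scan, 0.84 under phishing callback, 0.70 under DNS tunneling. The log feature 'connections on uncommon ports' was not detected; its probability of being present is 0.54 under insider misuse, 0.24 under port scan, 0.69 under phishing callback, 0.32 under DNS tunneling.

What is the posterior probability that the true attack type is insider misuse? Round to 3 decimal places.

Multiply each prior by the joint likelihood of the log feature pattern (using 1 − P(present | H) for each absent log feature):
  insider misuse: 0.23 × 0.27 × (1 − 0.54) = 0.028566
  port scan: 0.42 × 0.30 × (1 − 0.24) = 0.09576
  phishing callback: 0.30 × 0.84 × (1 − 0.69) = 0.07812
  DNS tunneling: 0.05 × 0.70 × (1 − 0.32) = 0.0238
Normalizing constant Z = 0.028566 + 0.09576 + 0.07812 + 0.0238 = 0.22625.
P(insider misuse | evidence) = 0.028566 / 0.22625 ≈ 0.126.

0.126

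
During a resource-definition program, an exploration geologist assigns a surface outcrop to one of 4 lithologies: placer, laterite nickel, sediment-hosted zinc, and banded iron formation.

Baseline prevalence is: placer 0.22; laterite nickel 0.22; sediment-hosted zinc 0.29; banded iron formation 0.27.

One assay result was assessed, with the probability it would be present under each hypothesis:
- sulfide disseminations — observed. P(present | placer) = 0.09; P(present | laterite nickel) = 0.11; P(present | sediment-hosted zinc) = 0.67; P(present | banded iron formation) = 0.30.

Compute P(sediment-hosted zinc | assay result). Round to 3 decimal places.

0.609

Multiply each prior by the likelihood of the assay result:
  placer: 0.22 × 0.09 = 0.0198
  laterite nickel: 0.22 × 0.11 = 0.0242
  sediment-hosted zinc: 0.29 × 0.67 = 0.1943
  banded iron formation: 0.27 × 0.30 = 0.081
The unnormalized weights sum to 0.3193.
P(sediment-hosted zinc | evidence) = 0.1943 / 0.3193 ≈ 0.609.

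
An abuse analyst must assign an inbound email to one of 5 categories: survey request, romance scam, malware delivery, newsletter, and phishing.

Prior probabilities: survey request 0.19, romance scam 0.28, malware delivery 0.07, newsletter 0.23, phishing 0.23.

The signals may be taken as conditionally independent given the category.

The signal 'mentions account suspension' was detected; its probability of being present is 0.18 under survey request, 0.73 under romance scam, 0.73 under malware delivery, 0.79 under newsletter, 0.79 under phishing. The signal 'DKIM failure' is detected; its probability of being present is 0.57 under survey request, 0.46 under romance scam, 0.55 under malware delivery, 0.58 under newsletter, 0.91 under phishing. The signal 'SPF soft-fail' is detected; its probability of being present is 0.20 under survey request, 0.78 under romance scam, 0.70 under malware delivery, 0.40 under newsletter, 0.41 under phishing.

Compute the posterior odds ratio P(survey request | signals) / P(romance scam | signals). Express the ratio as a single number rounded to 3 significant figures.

Unnormalized posterior weight (prior times the signal likelihoods) for each of the two hypotheses:
  survey request: 0.19 × 0.18 × 0.57 × 0.20 = 0.0038988
  romance scam: 0.28 × 0.73 × 0.46 × 0.78 = 0.073339
Posterior odds = 0.0038988 / 0.073339 ≈ 0.0532.

0.0532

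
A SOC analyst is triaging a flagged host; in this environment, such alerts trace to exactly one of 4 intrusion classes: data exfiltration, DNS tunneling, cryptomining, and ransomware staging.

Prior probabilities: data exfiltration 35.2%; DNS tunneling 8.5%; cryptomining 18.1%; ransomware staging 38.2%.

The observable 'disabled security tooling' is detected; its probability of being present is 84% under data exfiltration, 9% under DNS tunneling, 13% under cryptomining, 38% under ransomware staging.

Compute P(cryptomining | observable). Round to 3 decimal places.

Multiply each prior by the likelihood of the observable:
  data exfiltration: 0.352 × 0.84 = 0.29568
  DNS tunneling: 0.085 × 0.09 = 0.00765
  cryptomining: 0.181 × 0.13 = 0.02353
  ransomware staging: 0.382 × 0.38 = 0.14516
Marginal likelihood of the evidence = 0.47202.
P(cryptomining | evidence) = 0.02353 / 0.47202 ≈ 0.050.

0.050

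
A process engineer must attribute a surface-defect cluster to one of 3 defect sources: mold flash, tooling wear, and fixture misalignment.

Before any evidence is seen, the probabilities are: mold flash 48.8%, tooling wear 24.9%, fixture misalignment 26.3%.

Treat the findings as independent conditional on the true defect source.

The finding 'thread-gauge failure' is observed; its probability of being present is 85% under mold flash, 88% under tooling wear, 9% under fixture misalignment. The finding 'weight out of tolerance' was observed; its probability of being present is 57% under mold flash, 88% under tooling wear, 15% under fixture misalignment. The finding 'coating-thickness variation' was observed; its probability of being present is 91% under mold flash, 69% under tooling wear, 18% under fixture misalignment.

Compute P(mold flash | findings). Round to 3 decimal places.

For each hypothesis, the unnormalized posterior weight is prior × product of the finding likelihoods:
  mold flash: 0.488 × 0.85 × 0.57 × 0.91 = 0.21516
  tooling wear: 0.249 × 0.88 × 0.88 × 0.69 = 0.13305
  fixture misalignment: 0.263 × 0.09 × 0.15 × 0.18 = 0.00063909
The unnormalized weights sum to 0.34885.
P(mold flash | evidence) = 0.21516 / 0.34885 ≈ 0.617.

0.617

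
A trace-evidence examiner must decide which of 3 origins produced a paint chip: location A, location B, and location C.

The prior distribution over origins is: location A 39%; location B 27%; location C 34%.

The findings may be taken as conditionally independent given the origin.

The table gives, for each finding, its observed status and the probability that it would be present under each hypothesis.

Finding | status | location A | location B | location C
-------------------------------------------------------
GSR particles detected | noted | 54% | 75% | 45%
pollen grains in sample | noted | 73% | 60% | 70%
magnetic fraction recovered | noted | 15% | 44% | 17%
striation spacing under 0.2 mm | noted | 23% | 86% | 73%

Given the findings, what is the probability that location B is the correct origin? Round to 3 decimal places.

Multiply each prior by the joint likelihood of the evidence pattern:
  location A: 0.39 × 0.54 × 0.73 × 0.15 × 0.23 = 0.005304
  location B: 0.27 × 0.75 × 0.60 × 0.44 × 0.86 = 0.045976
  location C: 0.34 × 0.45 × 0.70 × 0.17 × 0.73 = 0.013291
Normalizing constant Z = 0.005304 + 0.045976 + 0.013291 = 0.064571.
P(location B | evidence) = 0.045976 / 0.064571 ≈ 0.712.

0.712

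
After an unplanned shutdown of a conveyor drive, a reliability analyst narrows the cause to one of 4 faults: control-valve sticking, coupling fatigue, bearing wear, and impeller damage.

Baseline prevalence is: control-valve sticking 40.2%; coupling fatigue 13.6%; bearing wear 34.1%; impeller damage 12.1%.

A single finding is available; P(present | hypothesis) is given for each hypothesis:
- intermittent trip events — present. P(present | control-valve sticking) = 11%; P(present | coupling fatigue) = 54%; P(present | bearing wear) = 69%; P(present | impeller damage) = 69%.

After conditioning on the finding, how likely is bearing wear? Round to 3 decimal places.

For each hypothesis, the unnormalized posterior weight is prior × likelihood:
  control-valve sticking: 0.402 × 0.11 = 0.04422
  coupling fatigue: 0.136 × 0.54 = 0.07344
  bearing wear: 0.341 × 0.69 = 0.23529
  impeller damage: 0.121 × 0.69 = 0.08349
Marginal likelihood of the evidence = 0.43644.
P(bearing wear | evidence) = 0.23529 / 0.43644 ≈ 0.539.

0.539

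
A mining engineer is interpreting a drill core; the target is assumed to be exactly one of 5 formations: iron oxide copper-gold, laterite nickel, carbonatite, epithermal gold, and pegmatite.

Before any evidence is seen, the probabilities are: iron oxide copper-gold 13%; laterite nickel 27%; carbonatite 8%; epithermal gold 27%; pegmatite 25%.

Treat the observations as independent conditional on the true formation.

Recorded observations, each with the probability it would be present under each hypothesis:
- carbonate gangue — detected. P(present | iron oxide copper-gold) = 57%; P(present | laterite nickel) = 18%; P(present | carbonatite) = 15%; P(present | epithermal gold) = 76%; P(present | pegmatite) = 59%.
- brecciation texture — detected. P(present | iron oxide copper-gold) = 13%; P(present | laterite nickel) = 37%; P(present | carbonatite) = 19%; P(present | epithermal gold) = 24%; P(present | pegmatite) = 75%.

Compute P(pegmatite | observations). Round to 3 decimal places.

0.583

For each hypothesis, the unnormalized posterior weight is prior × product of the observation likelihoods:
  iron oxide copper-gold: 0.13 × 0.57 × 0.13 = 0.009633
  laterite nickel: 0.27 × 0.18 × 0.37 = 0.017982
  carbonatite: 0.08 × 0.15 × 0.19 = 0.00228
  epithermal gold: 0.27 × 0.76 × 0.24 = 0.049248
  pegmatite: 0.25 × 0.59 × 0.75 = 0.11063
Marginal likelihood of the evidence = 0.18977.
P(pegmatite | evidence) = 0.11063 / 0.18977 ≈ 0.583.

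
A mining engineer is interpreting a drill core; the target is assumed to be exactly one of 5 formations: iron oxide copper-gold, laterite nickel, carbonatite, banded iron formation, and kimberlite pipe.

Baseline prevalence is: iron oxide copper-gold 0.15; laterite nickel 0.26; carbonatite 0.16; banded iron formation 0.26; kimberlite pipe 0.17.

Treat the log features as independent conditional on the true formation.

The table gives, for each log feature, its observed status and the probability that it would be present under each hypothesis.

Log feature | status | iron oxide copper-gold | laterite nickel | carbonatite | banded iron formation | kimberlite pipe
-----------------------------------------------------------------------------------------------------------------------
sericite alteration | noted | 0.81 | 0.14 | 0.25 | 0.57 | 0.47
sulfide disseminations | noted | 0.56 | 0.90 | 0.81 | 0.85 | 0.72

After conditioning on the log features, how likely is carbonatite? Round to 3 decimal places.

0.102

Multiply each prior by the joint likelihood of the log feature pattern:
  iron oxide copper-gold: 0.15 × 0.81 × 0.56 = 0.06804
  laterite nickel: 0.26 × 0.14 × 0.90 = 0.03276
  carbonatite: 0.16 × 0.25 × 0.81 = 0.0324
  banded iron formation: 0.26 × 0.57 × 0.85 = 0.12597
  kimberlite pipe: 0.17 × 0.47 × 0.72 = 0.057528
The unnormalized weights sum to 0.3167.
P(carbonatite | evidence) = 0.0324 / 0.3167 ≈ 0.102.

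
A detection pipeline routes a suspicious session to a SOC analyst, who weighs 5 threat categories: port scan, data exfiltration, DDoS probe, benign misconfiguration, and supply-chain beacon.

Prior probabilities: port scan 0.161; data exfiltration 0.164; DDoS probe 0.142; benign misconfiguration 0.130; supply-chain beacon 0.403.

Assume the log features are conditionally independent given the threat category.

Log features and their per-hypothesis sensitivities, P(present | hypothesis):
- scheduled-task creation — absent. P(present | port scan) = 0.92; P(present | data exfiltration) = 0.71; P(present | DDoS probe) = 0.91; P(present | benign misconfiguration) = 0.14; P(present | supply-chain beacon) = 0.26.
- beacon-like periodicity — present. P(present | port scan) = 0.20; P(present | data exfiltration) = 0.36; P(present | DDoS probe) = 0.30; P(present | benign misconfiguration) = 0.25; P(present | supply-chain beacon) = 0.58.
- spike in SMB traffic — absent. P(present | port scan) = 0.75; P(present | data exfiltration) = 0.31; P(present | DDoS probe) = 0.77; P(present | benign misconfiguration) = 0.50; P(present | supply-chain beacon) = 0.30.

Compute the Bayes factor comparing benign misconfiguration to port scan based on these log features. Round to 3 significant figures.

Take the product of per-log feature likelihoods under each hypothesis (using 1 − P(present | H) for each absent log feature), then divide.
  benign misconfiguration: (1 − 0.14) × 0.25 × (1 − 0.50) = 0.1075
  port scan: (1 − 0.92) × 0.20 × (1 − 0.75) = 0.004
Bayes factor = 0.1075 / 0.004 ≈ 26.9

26.9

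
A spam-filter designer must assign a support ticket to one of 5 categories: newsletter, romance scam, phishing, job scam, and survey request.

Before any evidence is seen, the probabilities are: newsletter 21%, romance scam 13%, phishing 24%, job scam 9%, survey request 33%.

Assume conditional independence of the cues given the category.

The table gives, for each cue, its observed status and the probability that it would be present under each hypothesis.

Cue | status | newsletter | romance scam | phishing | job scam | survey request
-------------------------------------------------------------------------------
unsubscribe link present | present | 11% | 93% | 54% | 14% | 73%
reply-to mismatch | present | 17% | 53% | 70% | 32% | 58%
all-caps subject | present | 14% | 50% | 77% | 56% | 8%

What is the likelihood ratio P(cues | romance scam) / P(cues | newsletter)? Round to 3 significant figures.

The Bayes factor is the ratio of the joint likelihoods of the cue pattern under the two hypotheses.
  romance scam: 0.93 × 0.53 × 0.50 = 0.24645
  newsletter: 0.11 × 0.17 × 0.14 = 0.002618
Bayes factor = 0.24645 / 0.002618 ≈ 94.1

94.1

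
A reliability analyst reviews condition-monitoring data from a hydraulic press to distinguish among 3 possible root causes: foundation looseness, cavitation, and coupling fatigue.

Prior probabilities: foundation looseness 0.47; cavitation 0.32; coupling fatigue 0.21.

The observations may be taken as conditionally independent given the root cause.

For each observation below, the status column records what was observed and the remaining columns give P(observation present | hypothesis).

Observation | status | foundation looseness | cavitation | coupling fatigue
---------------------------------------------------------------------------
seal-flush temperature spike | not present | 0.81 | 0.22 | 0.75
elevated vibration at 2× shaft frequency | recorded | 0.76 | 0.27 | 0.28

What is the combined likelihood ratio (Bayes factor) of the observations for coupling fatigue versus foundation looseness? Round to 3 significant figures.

Joint likelihood of the evidence pattern under each hypothesis (using 1 − P(present | H) for each absent observation):
  coupling fatigue: (1 − 0.75) × 0.28 = 0.07
  foundation looseness: (1 − 0.81) × 0.76 = 0.1444
Bayes factor = 0.07 / 0.1444 ≈ 0.485

0.485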